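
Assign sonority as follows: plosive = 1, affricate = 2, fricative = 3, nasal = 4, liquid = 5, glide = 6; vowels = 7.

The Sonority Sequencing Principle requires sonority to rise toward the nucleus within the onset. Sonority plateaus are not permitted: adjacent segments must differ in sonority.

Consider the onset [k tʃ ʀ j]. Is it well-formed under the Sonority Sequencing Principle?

yes

/k/: plosive = 1.
/tʃ/: affricate = 2.
/ʀ/: liquid = 5.
/j/: glide = 6.
The profile 1-2-5-6 strictly rises, so the onset satisfies the SSP.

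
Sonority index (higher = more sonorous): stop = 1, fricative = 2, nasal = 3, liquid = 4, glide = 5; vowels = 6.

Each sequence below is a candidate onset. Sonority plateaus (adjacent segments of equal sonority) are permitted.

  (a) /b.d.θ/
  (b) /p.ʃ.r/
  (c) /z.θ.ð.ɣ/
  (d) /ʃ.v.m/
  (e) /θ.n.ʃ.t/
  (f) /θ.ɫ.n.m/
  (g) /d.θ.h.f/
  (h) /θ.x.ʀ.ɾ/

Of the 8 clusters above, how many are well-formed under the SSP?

(a) 1-1-2 → obeys
(b) 1-2-4 → obeys
(c) 2-2-2-2 → obeys
(d) 2-2-3 → obeys
(e) 2-3-2-1 → violates
(f) 2-4-3-3 → violates
(g) 1-2-2-2 → obeys
(h) 2-2-4-4 → obeys

6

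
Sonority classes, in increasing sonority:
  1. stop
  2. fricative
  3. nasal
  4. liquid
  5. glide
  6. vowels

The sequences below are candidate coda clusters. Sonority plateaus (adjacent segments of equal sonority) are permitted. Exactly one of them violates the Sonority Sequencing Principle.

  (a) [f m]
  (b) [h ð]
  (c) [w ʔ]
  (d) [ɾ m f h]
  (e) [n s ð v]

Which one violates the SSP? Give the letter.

(a) sonority 2-3: ill-formed.
(b) sonority 2-2: well-formed.
(c) sonority 5-1: well-formed.
(d) sonority 4-3-2-2: well-formed.
(e) sonority 3-2-2-2: well-formed.

a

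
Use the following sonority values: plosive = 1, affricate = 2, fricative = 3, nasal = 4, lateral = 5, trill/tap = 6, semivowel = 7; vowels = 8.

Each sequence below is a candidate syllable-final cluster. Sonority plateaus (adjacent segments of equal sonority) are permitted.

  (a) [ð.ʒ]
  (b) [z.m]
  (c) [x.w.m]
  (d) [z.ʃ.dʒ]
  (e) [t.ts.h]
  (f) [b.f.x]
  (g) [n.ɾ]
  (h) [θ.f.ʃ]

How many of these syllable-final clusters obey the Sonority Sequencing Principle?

(a) sonority 3-3: well-formed.
(b) sonority 3-4: ill-formed.
(c) sonority 3-7-4: ill-formed.
(d) sonority 3-3-2: well-formed.
(e) sonority 1-2-3: ill-formed.
(f) sonority 1-3-3: ill-formed.
(g) sonority 4-6: ill-formed.
(h) sonority 3-3-3: well-formed.

3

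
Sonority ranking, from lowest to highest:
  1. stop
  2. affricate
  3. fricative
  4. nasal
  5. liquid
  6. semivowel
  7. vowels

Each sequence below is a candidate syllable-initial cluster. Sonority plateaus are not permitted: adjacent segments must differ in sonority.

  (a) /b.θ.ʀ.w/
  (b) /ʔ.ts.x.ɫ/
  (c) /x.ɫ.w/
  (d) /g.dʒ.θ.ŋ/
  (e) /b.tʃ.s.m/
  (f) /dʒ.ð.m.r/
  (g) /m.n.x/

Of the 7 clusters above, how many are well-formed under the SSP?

6

(a) /b.θ.ʀ.w/: profile 1-3-5-6 — obeys.
(b) /ʔ.ts.x.ɫ/: profile 1-2-3-5 — obeys.
(c) /x.ɫ.w/: profile 3-5-6 — obeys.
(d) /g.dʒ.θ.ŋ/: profile 1-2-3-4 — obeys.
(e) /b.tʃ.s.m/: profile 1-2-3-4 — obeys.
(f) /dʒ.ð.m.r/: profile 2-3-4-5 — obeys.
(g) /m.n.x/: profile 4-4-3 — violates.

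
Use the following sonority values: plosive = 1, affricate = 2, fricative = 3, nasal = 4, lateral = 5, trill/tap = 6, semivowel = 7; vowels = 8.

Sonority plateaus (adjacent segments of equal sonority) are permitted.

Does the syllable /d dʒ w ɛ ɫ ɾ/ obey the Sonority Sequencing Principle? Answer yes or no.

no

Onset: /d/ is a plosive (sonority 1), /dʒ/ is an affricate (sonority 2), /w/ is a semivowel (sonority 7); then the nucleus /ɛ/ (sonority 8).
Onset profile 1-2-7-8 — rises to the nucleus.
Coda: /ɫ/ is a lateral (sonority 5), /ɾ/ is a trill/tap (sonority 6).
Coda profile 8-5-6 — does not fall throughout.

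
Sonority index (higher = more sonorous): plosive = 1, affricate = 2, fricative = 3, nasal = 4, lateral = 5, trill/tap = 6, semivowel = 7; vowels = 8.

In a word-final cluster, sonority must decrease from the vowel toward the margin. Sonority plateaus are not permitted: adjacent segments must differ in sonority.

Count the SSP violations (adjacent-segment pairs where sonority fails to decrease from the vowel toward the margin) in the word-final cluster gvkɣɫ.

/g/ is a plosive (sonority 1).
/v/ is a fricative (sonority 3).
/k/ is a plosive (sonority 1).
/ɣ/ is a fricative (sonority 3).
/ɫ/ is a lateral (sonority 5).
/g/→/v/: 1→3 (does not fall) — violation.
/v/→/k/: 3→1 (falls) — ok.
/k/→/ɣ/: 1→3 (does not fall) — violation.
/ɣ/→/ɫ/: 3→5 (does not fall) — violation.

3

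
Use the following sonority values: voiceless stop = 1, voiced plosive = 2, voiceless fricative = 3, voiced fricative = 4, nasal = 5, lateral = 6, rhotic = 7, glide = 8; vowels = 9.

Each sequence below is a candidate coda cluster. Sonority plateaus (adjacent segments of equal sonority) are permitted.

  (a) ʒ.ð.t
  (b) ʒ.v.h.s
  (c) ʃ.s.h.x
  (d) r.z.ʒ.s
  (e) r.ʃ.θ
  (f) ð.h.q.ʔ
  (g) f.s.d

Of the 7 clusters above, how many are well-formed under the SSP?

7

(a) 4-4-1 → obeys
(b) 4-4-3-3 → obeys
(c) 3-3-3-3 → obeys
(d) 7-4-4-3 → obeys
(e) 7-3-3 → obeys
(f) 4-3-1-1 → obeys
(g) 3-3-2 → obeys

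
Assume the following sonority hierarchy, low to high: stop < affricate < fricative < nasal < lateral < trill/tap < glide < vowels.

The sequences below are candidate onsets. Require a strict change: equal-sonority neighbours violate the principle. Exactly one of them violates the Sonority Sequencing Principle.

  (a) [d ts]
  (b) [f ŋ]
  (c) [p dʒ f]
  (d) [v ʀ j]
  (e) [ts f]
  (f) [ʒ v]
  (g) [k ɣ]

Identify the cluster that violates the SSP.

f

(a) [d ts]: profile 1-2 — obeys.
(b) [f ŋ]: profile 3-4 — obeys.
(c) [p dʒ f]: profile 1-2-3 — obeys.
(d) [v ʀ j]: profile 3-6-7 — obeys.
(e) [ts f]: profile 2-3 — obeys.
(f) [ʒ v]: profile 3-3 — violates.
(g) [k ɣ]: profile 1-3 — obeys.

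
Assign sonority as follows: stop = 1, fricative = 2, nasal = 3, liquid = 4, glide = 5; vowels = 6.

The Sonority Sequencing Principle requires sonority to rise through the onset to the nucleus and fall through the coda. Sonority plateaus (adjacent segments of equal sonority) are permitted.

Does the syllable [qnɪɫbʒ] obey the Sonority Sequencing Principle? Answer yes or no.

no

Onset: /q/ is a stop (sonority 1), /n/ is a nasal (sonority 3); then the nucleus /ɪ/ (sonority 6).
Onset profile 1-3-6 — rises to the nucleus.
Coda: /ɫ/ is a liquid (sonority 4), /b/ is a stop (sonority 1), /ʒ/ is a fricative (sonority 2).
Coda profile 6-4-1-2 — does not fall throughout.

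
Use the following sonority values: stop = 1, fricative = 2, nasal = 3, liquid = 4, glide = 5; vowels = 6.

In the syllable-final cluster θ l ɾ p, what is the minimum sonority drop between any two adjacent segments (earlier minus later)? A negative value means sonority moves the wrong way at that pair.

-2

/θ/ is a fricative (sonority 2).
/l/ is a liquid (sonority 4).
/ɾ/ is a liquid (sonority 4).
/p/ is a stop (sonority 1).
/θ/→/l/: change -2.
/l/→/ɾ/: change +0.
/ɾ/→/p/: change +3.
Minimum = -2.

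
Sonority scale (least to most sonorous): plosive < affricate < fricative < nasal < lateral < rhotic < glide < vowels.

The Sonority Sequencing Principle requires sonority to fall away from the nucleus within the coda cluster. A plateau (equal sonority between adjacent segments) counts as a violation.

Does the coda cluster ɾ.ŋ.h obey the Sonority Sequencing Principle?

yes

/ɾ/: rhotic = 6.
/ŋ/: nasal = 4.
/h/: fricative = 3.
The profile 6-4-3 strictly falls, so the coda cluster satisfies the SSP.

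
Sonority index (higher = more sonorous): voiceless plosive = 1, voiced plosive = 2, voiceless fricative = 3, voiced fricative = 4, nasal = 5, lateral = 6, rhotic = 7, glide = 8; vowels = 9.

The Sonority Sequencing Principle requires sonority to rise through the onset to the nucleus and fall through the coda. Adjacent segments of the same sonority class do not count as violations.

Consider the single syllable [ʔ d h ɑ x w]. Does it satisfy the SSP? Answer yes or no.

Onset: /ʔ/ is a voiceless plosive (sonority 1), /d/ is a voiced plosive (sonority 2), /h/ is a voiceless fricative (sonority 3); then the nucleus /ɑ/ (sonority 9).
Onset profile 1-2-3-9 — rises to the nucleus.
Coda: /x/ is a voiceless fricative (sonority 3), /w/ is a glide (sonority 8).
Coda profile 9-3-8 — does not fall throughout.

no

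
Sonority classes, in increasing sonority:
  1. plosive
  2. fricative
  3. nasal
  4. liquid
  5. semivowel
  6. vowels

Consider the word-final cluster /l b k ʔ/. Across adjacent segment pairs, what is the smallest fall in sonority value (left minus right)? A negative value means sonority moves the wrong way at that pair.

0

/l/ — liquid, sonority 4.
/b/ — plosive, sonority 1.
/k/ — plosive, sonority 1.
/ʔ/ — plosive, sonority 1.
/l/→/b/: change +3.
/b/→/k/: change +0.
/k/→/ʔ/: change +0.
Minimum = 0.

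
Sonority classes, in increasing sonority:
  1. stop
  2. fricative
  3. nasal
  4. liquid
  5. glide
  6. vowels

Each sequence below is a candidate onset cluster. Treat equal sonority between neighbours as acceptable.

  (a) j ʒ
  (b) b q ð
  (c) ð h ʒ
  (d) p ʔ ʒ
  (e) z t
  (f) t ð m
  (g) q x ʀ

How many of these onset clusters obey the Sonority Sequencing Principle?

5

(a) 5-2 → violates
(b) 1-1-2 → obeys
(c) 2-2-2 → obeys
(d) 1-1-2 → obeys
(e) 2-1 → violates
(f) 1-2-3 → obeys
(g) 1-2-4 → obeys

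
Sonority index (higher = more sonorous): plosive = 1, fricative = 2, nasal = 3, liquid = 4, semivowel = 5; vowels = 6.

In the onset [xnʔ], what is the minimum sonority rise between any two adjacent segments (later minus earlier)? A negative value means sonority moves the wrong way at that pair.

-2

/x/ is a fricative (sonority 2).
/n/ is a nasal (sonority 3).
/ʔ/ is a plosive (sonority 1).
/x/→/n/: change +1.
/n/→/ʔ/: change -2.
Minimum = -2.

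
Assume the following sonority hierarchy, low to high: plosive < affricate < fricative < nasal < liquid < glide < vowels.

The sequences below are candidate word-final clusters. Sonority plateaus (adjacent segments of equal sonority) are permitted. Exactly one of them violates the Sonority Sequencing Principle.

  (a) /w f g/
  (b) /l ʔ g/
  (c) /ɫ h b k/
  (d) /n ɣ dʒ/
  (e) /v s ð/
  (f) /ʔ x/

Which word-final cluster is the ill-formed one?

(a) /w f g/: profile 6-3-1 — obeys.
(b) /l ʔ g/: profile 5-1-1 — obeys.
(c) /ɫ h b k/: profile 5-3-1-1 — obeys.
(d) /n ɣ dʒ/: profile 4-3-2 — obeys.
(e) /v s ð/: profile 3-3-3 — obeys.
(f) /ʔ x/: profile 1-3 — violates.

f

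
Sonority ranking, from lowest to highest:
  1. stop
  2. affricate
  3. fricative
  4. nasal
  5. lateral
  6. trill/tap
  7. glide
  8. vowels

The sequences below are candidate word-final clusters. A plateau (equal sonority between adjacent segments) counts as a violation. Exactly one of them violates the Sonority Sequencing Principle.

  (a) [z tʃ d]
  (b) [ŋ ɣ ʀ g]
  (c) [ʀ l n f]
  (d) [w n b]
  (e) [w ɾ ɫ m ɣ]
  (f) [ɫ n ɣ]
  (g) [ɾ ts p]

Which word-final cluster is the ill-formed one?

(a) sonority 3-2-1: well-formed.
(b) sonority 4-3-6-1: ill-formed.
(c) sonority 6-5-4-3: well-formed.
(d) sonority 7-4-1: well-formed.
(e) sonority 7-6-5-4-3: well-formed.
(f) sonority 5-4-3: well-formed.
(g) sonority 6-2-1: well-formed.

b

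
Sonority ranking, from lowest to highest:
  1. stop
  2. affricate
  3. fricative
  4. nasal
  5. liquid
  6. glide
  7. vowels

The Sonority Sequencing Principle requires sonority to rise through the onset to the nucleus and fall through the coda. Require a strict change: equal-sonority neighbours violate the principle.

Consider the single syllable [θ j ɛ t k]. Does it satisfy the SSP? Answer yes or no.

Onset: /θ/ is a fricative (sonority 3), /j/ is a glide (sonority 6); then the nucleus /ɛ/ (sonority 7).
Onset profile 3-6-7 — rises to the nucleus.
Coda: /t/ is a stop (sonority 1), /k/ is a stop (sonority 1).
Coda profile 7-1-1 — does not strictly fall throughout.

no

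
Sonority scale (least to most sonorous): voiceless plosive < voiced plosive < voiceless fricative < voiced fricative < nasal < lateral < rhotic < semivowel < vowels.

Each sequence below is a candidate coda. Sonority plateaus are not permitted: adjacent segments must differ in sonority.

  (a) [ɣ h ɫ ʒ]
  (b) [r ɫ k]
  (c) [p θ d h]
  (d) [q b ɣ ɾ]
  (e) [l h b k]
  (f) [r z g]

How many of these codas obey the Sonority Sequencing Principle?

3

(a) sonority 4-3-6-4: ill-formed.
(b) sonority 7-6-1: well-formed.
(c) sonority 1-3-2-3: ill-formed.
(d) sonority 1-2-4-7: ill-formed.
(e) sonority 6-3-2-1: well-formed.
(f) sonority 7-4-2: well-formed.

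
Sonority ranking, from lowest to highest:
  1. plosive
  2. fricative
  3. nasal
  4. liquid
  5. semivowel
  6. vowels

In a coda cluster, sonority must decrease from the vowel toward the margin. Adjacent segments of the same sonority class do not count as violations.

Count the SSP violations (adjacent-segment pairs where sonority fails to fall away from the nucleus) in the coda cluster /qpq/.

0

/q/ — plosive, sonority 1.
/p/ — plosive, sonority 1.
/q/ — plosive, sonority 1.
/q/→/p/: 1→1 (plateau, allowed) — ok.
/p/→/q/: 1→1 (plateau, allowed) — ok.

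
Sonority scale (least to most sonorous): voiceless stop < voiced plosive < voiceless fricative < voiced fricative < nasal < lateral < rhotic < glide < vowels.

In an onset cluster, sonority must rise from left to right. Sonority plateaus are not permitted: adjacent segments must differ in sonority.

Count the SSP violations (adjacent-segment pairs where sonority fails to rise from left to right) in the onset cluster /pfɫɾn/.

/p/ — voiceless stop, sonority 1.
/f/ — voiceless fricative, sonority 3.
/ɫ/ — lateral, sonority 6.
/ɾ/ — rhotic, sonority 7.
/n/ — nasal, sonority 5.
/p/→/f/: 1→3 (rises) — ok.
/f/→/ɫ/: 3→6 (rises) — ok.
/ɫ/→/ɾ/: 6→7 (rises) — ok.
/ɾ/→/n/: 7→5 (does not rise) — violation.

1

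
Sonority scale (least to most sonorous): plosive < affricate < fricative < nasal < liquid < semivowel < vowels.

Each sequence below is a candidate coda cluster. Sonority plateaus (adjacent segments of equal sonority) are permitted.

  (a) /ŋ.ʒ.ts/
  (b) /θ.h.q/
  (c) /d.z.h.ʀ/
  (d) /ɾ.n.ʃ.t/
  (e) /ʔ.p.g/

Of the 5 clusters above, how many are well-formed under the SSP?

4

(a) /ŋ.ʒ.ts/: profile 4-3-2 — obeys.
(b) /θ.h.q/: profile 3-3-1 — obeys.
(c) /d.z.h.ʀ/: profile 1-3-3-5 — violates.
(d) /ɾ.n.ʃ.t/: profile 5-4-3-1 — obeys.
(e) /ʔ.p.g/: profile 1-1-1 — obeys.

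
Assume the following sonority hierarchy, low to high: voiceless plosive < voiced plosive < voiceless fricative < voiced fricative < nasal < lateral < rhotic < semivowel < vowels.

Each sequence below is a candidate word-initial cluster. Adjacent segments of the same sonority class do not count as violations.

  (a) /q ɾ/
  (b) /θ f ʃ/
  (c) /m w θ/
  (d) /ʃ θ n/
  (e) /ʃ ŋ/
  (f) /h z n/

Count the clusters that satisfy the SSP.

5

(a) 1-7 → obeys
(b) 3-3-3 → obeys
(c) 5-8-3 → violates
(d) 3-3-5 → obeys
(e) 3-5 → obeys
(f) 3-4-5 → obeys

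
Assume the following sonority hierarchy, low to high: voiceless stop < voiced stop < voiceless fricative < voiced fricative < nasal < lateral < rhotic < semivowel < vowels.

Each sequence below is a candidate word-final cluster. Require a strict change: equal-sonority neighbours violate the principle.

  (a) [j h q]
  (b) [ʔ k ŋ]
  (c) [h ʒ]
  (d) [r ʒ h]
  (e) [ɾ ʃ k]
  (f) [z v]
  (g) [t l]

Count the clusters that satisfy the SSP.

(a) sonority 8-3-1: well-formed.
(b) sonority 1-1-5: ill-formed.
(c) sonority 3-4: ill-formed.
(d) sonority 7-4-3: well-formed.
(e) sonority 7-3-1: well-formed.
(f) sonority 4-4: ill-formed.
(g) sonority 1-6: ill-formed.

3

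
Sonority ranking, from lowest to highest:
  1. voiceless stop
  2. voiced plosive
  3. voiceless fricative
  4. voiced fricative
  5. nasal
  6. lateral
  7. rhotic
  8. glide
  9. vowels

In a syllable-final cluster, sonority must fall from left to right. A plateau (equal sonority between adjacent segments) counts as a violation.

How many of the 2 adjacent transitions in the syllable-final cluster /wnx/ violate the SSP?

0

/w/ is a glide (sonority 8).
/n/ is a nasal (sonority 5).
/x/ is a voiceless fricative (sonority 3).
/w/→/n/: 8→5 (falls) — ok.
/n/→/x/: 5→3 (falls) — ok.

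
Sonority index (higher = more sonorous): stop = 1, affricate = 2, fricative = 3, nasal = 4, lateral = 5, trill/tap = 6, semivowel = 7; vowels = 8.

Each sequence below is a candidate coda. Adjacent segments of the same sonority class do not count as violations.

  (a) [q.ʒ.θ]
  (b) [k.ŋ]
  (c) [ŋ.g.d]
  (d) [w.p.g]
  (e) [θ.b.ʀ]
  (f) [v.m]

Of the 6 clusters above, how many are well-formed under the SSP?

2

(a) sonority 1-3-3: ill-formed.
(b) sonority 1-4: ill-formed.
(c) sonority 4-1-1: well-formed.
(d) sonority 7-1-1: well-formed.
(e) sonority 3-1-6: ill-formed.
(f) sonority 3-4: ill-formed.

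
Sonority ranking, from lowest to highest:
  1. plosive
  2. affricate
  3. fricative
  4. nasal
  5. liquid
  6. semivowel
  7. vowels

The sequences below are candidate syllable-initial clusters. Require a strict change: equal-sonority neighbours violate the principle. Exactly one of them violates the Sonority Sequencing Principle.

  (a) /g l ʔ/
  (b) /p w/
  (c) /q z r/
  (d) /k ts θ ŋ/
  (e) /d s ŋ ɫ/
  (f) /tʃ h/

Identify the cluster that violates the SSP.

a

(a) 1-5-1 → violates
(b) 1-6 → obeys
(c) 1-3-5 → obeys
(d) 1-2-3-4 → obeys
(e) 1-3-4-5 → obeys
(f) 2-3 → obeys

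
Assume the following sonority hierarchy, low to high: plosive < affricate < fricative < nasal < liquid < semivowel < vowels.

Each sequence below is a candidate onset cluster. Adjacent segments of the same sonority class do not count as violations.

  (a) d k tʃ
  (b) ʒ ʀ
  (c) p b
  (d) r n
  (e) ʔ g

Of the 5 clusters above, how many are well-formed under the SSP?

(a) 1-1-2 → obeys
(b) 3-5 → obeys
(c) 1-1 → obeys
(d) 5-4 → violates
(e) 1-1 → obeys

4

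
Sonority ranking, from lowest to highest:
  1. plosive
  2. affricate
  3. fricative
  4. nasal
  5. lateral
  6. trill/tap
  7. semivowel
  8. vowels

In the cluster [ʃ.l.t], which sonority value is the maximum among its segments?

5

/ʃ/: fricative = 3.
/l/: lateral = 5.
/t/: plosive = 1.
The maximum is 5.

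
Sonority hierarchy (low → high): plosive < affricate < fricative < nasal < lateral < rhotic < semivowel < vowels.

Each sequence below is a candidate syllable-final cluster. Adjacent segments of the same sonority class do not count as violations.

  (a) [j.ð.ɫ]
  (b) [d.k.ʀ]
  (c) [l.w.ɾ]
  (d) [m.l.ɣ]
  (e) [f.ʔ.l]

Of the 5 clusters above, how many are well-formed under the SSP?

0

(a) [j.ð.ɫ]: profile 7-3-5 — violates.
(b) [d.k.ʀ]: profile 1-1-6 — violates.
(c) [l.w.ɾ]: profile 5-7-6 — violates.
(d) [m.l.ɣ]: profile 4-5-3 — violates.
(e) [f.ʔ.l]: profile 3-1-5 — violates.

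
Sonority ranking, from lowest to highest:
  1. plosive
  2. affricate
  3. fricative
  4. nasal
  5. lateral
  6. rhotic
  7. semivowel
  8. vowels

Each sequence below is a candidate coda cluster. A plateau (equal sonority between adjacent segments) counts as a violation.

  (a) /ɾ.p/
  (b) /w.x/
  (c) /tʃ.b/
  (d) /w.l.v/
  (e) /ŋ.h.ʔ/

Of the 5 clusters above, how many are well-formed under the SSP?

5

(a) /ɾ.p/: profile 6-1 — obeys.
(b) /w.x/: profile 7-3 — obeys.
(c) /tʃ.b/: profile 2-1 — obeys.
(d) /w.l.v/: profile 7-5-3 — obeys.
(e) /ŋ.h.ʔ/: profile 4-3-1 — obeys.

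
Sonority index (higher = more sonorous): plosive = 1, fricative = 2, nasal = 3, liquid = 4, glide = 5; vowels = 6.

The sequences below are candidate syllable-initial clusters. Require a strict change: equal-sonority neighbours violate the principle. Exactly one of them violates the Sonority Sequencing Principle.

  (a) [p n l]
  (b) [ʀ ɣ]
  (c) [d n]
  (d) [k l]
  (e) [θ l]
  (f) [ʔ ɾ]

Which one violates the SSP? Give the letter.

b

(a) 1-3-4 → obeys
(b) 4-2 → violates
(c) 1-3 → obeys
(d) 1-4 → obeys
(e) 2-4 → obeys
(f) 1-4 → obeys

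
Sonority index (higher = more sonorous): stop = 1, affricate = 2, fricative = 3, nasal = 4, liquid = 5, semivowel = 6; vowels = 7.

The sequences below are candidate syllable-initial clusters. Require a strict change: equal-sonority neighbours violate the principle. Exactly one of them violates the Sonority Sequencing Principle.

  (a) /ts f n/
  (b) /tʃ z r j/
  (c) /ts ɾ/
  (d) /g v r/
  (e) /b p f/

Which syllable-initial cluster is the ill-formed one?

(a) /ts f n/: profile 2-3-4 — obeys.
(b) /tʃ z r j/: profile 2-3-5-6 — obeys.
(c) /ts ɾ/: profile 2-5 — obeys.
(d) /g v r/: profile 1-3-5 — obeys.
(e) /b p f/: profile 1-1-3 — violates.

e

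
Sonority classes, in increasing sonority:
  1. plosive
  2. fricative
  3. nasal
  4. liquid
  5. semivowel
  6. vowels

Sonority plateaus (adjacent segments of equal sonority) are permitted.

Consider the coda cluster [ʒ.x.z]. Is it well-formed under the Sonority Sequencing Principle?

/ʒ/ — fricative, sonority 2.
/x/ — fricative, sonority 2.
/z/ — fricative, sonority 2.
The profile 2-2-2 is non-increasing (plateaus allowed), so the coda cluster satisfies the SSP.

yes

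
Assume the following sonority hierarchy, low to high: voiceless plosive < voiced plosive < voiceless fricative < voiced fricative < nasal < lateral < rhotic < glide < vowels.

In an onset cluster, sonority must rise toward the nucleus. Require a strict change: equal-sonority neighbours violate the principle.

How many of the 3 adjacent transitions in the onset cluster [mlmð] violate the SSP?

/m/: nasal = 5.
/l/: lateral = 6.
/m/: nasal = 5.
/ð/: voiced fricative = 4.
/m/→/l/: 5→6 (rises) — ok.
/l/→/m/: 6→5 (does not rise) — violation.
/m/→/ð/: 5→4 (does not rise) — violation.

2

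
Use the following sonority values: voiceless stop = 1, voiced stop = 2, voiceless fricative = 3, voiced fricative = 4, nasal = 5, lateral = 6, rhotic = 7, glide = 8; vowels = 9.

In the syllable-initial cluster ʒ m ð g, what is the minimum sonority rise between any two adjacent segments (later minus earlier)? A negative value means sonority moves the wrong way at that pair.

-2

/ʒ/ — voiced fricative, sonority 4.
/m/ — nasal, sonority 5.
/ð/ — voiced fricative, sonority 4.
/g/ — voiced stop, sonority 2.
/ʒ/→/m/: change +1.
/m/→/ð/: change -1.
/ð/→/g/: change -2.
Minimum = -2.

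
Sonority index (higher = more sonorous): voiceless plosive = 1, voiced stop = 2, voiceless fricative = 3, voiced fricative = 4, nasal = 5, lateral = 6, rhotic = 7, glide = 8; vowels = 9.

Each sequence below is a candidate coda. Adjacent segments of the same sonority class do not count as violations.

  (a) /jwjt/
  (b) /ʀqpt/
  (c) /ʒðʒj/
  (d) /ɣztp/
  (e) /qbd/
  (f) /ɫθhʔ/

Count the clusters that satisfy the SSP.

(a) 8-8-8-1 → obeys
(b) 7-1-1-1 → obeys
(c) 4-4-4-8 → violates
(d) 4-4-1-1 → obeys
(e) 1-2-2 → violates
(f) 6-3-3-1 → obeys

4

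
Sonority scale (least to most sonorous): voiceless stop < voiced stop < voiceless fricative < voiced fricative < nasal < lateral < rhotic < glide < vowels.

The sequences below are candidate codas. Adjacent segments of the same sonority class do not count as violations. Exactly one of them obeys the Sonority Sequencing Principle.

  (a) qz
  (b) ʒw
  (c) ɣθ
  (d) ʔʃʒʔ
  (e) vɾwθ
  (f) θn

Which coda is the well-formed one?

c

(a) 1-4 → violates
(b) 4-8 → violates
(c) 4-3 → obeys
(d) 1-3-4-1 → violates
(e) 4-7-8-3 → violates
(f) 3-5 → violates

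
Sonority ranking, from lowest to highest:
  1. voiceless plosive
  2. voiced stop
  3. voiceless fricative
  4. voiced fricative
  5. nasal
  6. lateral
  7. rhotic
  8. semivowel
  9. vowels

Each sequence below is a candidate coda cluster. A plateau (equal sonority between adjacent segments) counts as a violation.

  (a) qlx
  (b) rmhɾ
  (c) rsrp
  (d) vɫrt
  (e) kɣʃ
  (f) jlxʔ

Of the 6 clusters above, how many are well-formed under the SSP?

1

(a) qlx: profile 1-6-3 — violates.
(b) rmhɾ: profile 7-5-3-7 — violates.
(c) rsrp: profile 7-3-7-1 — violates.
(d) vɫrt: profile 4-6-7-1 — violates.
(e) kɣʃ: profile 1-4-3 — violates.
(f) jlxʔ: profile 8-6-3-1 — obeys.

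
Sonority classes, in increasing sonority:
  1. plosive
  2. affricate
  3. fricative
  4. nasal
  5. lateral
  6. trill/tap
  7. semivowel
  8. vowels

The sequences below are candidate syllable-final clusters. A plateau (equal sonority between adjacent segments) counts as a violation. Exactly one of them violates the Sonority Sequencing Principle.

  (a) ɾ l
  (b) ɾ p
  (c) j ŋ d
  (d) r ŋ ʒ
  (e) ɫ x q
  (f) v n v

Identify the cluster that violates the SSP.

f

(a) sonority 6-5: well-formed.
(b) sonority 6-1: well-formed.
(c) sonority 7-4-1: well-formed.
(d) sonority 6-4-3: well-formed.
(e) sonority 5-3-1: well-formed.
(f) sonority 3-4-3: ill-formed.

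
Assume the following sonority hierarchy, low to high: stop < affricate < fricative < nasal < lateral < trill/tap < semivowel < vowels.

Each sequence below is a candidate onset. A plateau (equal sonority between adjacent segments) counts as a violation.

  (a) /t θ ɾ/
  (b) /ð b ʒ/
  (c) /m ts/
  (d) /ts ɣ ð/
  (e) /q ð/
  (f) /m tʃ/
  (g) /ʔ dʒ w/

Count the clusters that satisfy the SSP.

3

(a) /t θ ɾ/: profile 1-3-6 — obeys.
(b) /ð b ʒ/: profile 3-1-3 — violates.
(c) /m ts/: profile 4-2 — violates.
(d) /ts ɣ ð/: profile 2-3-3 — violates.
(e) /q ð/: profile 1-3 — obeys.
(f) /m tʃ/: profile 4-2 — violates.
(g) /ʔ dʒ w/: profile 1-2-7 — obeys.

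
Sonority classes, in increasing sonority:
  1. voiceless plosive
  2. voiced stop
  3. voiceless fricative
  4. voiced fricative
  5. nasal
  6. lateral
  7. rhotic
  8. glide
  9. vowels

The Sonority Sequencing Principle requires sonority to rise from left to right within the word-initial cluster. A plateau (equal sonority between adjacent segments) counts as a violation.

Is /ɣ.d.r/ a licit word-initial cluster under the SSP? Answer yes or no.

/ɣ/: voiced fricative = 4.
/d/: voiced stop = 2.
/r/: rhotic = 7.
The profile is 4-2-7. Between /ɣ/ (4) and /d/ (2) sonority does not rise, so the cluster violates the SSP.

no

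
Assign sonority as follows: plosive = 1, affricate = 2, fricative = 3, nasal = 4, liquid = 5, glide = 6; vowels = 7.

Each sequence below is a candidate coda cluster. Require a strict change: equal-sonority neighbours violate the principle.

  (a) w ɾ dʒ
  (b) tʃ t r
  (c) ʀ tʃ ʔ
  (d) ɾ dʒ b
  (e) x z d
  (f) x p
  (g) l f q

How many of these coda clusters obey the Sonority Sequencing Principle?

5

(a) sonority 6-5-2: well-formed.
(b) sonority 2-1-5: ill-formed.
(c) sonority 5-2-1: well-formed.
(d) sonority 5-2-1: well-formed.
(e) sonority 3-3-1: ill-formed.
(f) sonority 3-1: well-formed.
(g) sonority 5-3-1: well-formed.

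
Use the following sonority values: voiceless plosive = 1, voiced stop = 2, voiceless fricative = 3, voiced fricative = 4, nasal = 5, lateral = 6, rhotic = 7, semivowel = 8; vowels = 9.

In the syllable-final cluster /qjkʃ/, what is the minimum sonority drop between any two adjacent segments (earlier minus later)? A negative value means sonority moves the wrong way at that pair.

-7

/q/ is a voiceless plosive (sonority 1).
/j/ is a semivowel (sonority 8).
/k/ is a voiceless plosive (sonority 1).
/ʃ/ is a voiceless fricative (sonority 3).
/q/→/j/: change -7.
/j/→/k/: change +7.
/k/→/ʃ/: change -2.
Minimum = -7.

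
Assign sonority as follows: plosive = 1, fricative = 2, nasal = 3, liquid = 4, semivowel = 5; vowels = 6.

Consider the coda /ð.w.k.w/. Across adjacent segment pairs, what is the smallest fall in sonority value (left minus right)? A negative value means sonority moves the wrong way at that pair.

-4

/ð/: fricative = 2.
/w/: semivowel = 5.
/k/: plosive = 1.
/w/: semivowel = 5.
/ð/→/w/: change -3.
/w/→/k/: change +4.
/k/→/w/: change -4.
Minimum = -4.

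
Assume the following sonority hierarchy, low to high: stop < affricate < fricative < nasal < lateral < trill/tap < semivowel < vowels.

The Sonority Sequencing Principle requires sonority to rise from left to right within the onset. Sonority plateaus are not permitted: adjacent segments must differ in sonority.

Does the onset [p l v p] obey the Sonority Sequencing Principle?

/p/ — stop, sonority 1.
/l/ — lateral, sonority 5.
/v/ — fricative, sonority 3.
/p/ — stop, sonority 1.
The profile is 1-5-3-1. Between /l/ (5) and /v/ (3) sonority does not rise, so the cluster violates the SSP.

no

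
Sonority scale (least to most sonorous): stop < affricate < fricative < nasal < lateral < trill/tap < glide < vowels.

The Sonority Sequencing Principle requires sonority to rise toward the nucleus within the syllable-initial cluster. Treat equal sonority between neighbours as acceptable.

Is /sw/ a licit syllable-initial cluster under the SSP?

/s/: fricative = 3.
/w/: glide = 7.
The profile 3-7 strictly rises, so the syllable-initial cluster satisfies the SSP.

yes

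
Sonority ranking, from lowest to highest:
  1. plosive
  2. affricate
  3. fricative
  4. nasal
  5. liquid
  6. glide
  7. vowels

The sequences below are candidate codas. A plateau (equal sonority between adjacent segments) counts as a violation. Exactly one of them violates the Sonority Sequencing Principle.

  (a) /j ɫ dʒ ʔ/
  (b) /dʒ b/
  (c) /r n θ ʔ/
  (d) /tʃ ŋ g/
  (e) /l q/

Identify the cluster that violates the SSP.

d

(a) /j ɫ dʒ ʔ/: profile 6-5-2-1 — obeys.
(b) /dʒ b/: profile 2-1 — obeys.
(c) /r n θ ʔ/: profile 5-4-3-1 — obeys.
(d) /tʃ ŋ g/: profile 2-4-1 — violates.
(e) /l q/: profile 5-1 — obeys.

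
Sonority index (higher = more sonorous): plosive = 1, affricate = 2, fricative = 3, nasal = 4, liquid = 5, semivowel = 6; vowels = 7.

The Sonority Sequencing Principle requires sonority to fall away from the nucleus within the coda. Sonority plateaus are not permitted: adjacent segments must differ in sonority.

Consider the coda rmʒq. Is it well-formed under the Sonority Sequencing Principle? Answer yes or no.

/r/: liquid = 5.
/m/: nasal = 4.
/ʒ/: fricative = 3.
/q/: plosive = 1.
The profile 5-4-3-1 strictly falls, so the coda satisfies the SSP.

yes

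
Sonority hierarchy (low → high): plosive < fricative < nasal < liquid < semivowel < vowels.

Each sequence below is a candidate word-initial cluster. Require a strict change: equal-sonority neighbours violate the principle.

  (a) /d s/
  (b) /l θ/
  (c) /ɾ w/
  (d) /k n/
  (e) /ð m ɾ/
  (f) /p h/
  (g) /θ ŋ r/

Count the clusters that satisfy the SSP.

6

(a) 1-2 → obeys
(b) 4-2 → violates
(c) 4-5 → obeys
(d) 1-3 → obeys
(e) 2-3-4 → obeys
(f) 1-2 → obeys
(g) 2-3-4 → obeys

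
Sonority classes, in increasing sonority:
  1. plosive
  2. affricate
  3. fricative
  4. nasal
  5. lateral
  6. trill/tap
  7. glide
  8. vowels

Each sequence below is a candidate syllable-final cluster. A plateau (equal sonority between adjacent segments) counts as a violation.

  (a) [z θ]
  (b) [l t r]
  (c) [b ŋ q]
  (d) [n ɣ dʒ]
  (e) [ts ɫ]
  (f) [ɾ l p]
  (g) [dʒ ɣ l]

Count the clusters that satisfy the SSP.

(a) 3-3 → violates
(b) 5-1-6 → violates
(c) 1-4-1 → violates
(d) 4-3-2 → obeys
(e) 2-5 → violates
(f) 6-5-1 → obeys
(g) 2-3-5 → violates

2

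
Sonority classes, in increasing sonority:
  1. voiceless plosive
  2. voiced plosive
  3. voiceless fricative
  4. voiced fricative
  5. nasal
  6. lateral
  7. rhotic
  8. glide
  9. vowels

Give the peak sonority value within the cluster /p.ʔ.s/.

3

/p/: voiceless plosive = 1.
/ʔ/: voiceless plosive = 1.
/s/: voiceless fricative = 3.
The maximum is 3.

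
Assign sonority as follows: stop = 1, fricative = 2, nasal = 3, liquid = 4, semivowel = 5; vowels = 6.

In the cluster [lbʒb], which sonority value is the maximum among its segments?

4

/l/ — liquid, sonority 4.
/b/ — stop, sonority 1.
/ʒ/ — fricative, sonority 2.
/b/ — stop, sonority 1.
The maximum is 4.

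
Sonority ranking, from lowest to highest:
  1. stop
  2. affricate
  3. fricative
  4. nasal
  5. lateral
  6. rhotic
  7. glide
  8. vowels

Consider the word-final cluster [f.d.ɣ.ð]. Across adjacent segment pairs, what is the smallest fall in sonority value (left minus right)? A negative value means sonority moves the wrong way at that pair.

-2

/f/ is a fricative (sonority 3).
/d/ is a stop (sonority 1).
/ɣ/ is a fricative (sonority 3).
/ð/ is a fricative (sonority 3).
/f/→/d/: change +2.
/d/→/ɣ/: change -2.
/ɣ/→/ð/: change +0.
Minimum = -2.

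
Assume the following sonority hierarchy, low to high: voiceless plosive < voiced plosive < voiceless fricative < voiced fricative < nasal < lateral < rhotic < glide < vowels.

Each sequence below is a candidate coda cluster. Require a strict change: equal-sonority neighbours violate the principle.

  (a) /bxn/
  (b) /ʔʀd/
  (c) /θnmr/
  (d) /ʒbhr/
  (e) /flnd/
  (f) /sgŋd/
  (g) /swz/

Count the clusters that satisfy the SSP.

(a) 2-3-5 → violates
(b) 1-7-2 → violates
(c) 3-5-5-7 → violates
(d) 4-2-3-7 → violates
(e) 3-6-5-2 → violates
(f) 3-2-5-2 → violates
(g) 3-8-4 → violates

0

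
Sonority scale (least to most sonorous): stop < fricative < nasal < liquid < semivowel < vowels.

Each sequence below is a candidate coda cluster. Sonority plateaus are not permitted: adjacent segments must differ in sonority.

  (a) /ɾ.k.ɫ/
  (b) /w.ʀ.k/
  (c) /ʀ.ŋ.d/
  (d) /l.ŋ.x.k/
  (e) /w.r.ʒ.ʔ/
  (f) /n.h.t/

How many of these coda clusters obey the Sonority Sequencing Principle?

5

(a) sonority 4-1-4: ill-formed.
(b) sonority 5-4-1: well-formed.
(c) sonority 4-3-1: well-formed.
(d) sonority 4-3-2-1: well-formed.
(e) sonority 5-4-2-1: well-formed.
(f) sonority 3-2-1: well-formed.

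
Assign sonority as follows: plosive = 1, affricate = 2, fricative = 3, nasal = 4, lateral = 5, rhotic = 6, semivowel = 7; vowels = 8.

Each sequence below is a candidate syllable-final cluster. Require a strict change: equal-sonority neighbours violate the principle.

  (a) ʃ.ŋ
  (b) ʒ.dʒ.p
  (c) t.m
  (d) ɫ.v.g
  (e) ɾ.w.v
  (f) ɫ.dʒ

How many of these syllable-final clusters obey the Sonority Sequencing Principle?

3

(a) ʃ.ŋ: profile 3-4 — violates.
(b) ʒ.dʒ.p: profile 3-2-1 — obeys.
(c) t.m: profile 1-4 — violates.
(d) ɫ.v.g: profile 5-3-1 — obeys.
(e) ɾ.w.v: profile 6-7-3 — violates.
(f) ɫ.dʒ: profile 5-2 — obeys.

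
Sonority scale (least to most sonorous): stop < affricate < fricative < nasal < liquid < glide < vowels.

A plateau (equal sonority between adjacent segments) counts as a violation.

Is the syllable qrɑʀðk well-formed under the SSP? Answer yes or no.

yes

Onset: /q/ is a stop (sonority 1), /r/ is a liquid (sonority 5); then the nucleus /ɑ/ (sonority 7).
Onset profile 1-5-7 — rises to the nucleus.
Coda: /ʀ/ is a liquid (sonority 5), /ð/ is a fricative (sonority 3), /k/ is a stop (sonority 1).
Coda profile 7-5-3-1 — falls from the nucleus.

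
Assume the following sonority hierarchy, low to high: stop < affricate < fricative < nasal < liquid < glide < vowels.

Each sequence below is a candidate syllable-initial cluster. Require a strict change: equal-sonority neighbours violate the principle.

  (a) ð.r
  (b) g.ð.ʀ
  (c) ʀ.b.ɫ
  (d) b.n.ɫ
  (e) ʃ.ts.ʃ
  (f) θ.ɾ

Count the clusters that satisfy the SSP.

4

(a) sonority 3-5: well-formed.
(b) sonority 1-3-5: well-formed.
(c) sonority 5-1-5: ill-formed.
(d) sonority 1-4-5: well-formed.
(e) sonority 3-2-3: ill-formed.
(f) sonority 3-5: well-formed.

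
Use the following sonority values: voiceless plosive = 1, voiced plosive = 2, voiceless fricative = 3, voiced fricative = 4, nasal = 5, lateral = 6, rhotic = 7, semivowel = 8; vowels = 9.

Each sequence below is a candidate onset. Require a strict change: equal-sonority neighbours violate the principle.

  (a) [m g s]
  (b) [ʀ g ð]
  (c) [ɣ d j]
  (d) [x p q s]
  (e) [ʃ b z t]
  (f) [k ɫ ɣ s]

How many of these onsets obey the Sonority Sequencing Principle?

(a) sonority 5-2-3: ill-formed.
(b) sonority 7-2-4: ill-formed.
(c) sonority 4-2-8: ill-formed.
(d) sonority 3-1-1-3: ill-formed.
(e) sonority 3-2-4-1: ill-formed.
(f) sonority 1-6-4-3: ill-formed.

0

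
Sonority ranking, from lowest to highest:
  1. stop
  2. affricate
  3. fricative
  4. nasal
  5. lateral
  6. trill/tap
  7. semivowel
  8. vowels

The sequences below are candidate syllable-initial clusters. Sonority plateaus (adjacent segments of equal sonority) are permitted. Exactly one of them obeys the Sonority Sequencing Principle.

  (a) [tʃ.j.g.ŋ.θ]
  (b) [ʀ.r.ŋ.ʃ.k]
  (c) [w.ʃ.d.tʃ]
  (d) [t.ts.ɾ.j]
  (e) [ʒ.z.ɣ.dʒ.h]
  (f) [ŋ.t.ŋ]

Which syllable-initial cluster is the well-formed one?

d

(a) 2-7-1-4-3 → violates
(b) 6-6-4-3-1 → violates
(c) 7-3-1-2 → violates
(d) 1-2-6-7 → obeys
(e) 3-3-3-2-3 → violates
(f) 4-1-4 → violates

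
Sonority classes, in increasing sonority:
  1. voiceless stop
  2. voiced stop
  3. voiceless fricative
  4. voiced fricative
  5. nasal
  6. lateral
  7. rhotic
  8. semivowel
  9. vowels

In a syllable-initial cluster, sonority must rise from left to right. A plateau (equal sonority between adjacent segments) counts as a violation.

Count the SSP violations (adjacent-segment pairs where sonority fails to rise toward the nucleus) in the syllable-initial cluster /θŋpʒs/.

2

/θ/ — voiceless fricative, sonority 3.
/ŋ/ — nasal, sonority 5.
/p/ — voiceless stop, sonority 1.
/ʒ/ — voiced fricative, sonority 4.
/s/ — voiceless fricative, sonority 3.
/θ/→/ŋ/: 3→5 (rises) — ok.
/ŋ/→/p/: 5→1 (does not rise) — violation.
/p/→/ʒ/: 1→4 (rises) — ok.
/ʒ/→/s/: 4→3 (does not rise) — violation.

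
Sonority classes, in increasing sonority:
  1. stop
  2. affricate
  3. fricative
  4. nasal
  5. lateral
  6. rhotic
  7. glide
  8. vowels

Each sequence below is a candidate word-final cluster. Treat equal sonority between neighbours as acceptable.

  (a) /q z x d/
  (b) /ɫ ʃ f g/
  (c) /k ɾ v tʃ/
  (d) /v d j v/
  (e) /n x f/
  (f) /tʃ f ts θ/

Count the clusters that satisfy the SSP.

2

(a) sonority 1-3-3-1: ill-formed.
(b) sonority 5-3-3-1: well-formed.
(c) sonority 1-6-3-2: ill-formed.
(d) sonority 3-1-7-3: ill-formed.
(e) sonority 4-3-3: well-formed.
(f) sonority 2-3-2-3: ill-formed.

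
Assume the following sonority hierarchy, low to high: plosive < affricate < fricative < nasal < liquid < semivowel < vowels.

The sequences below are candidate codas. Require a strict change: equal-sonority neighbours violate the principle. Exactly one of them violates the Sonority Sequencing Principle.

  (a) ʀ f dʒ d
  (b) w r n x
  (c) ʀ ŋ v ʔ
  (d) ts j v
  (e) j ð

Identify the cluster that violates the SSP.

d

(a) sonority 5-3-2-1: well-formed.
(b) sonority 6-5-4-3: well-formed.
(c) sonority 5-4-3-1: well-formed.
(d) sonority 2-6-3: ill-formed.
(e) sonority 6-3: well-formed.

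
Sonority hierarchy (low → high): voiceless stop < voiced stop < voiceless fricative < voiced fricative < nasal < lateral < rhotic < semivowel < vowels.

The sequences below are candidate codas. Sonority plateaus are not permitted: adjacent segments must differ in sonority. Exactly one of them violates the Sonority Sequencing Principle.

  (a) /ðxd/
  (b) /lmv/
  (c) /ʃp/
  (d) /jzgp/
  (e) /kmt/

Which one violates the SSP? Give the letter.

(a) /ðxd/: profile 4-3-2 — obeys.
(b) /lmv/: profile 6-5-4 — obeys.
(c) /ʃp/: profile 3-1 — obeys.
(d) /jzgp/: profile 8-4-2-1 — obeys.
(e) /kmt/: profile 1-5-1 — violates.

e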